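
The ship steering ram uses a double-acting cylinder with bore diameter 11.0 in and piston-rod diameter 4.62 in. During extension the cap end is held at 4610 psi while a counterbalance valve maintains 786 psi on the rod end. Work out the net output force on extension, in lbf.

Cap-side area A_cap = π/4 × (11.0 in)² = 95.03 in^2
Rod-side annular area A_ann = π/4 × (11.0² − 4.62²) = 78.27 in^2
Net thrust = P_cap·A_cap − P_rod·A_ann = 4.381e5 lbf − 61520 lbf

F ≈ 3.77e5 lbf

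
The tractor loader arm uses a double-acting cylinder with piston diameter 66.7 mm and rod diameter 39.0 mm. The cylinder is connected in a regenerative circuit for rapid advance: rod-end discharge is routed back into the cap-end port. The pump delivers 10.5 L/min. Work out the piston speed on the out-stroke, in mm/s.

v ≈ 146 mm/s

In regeneration the rod-end outflow joins the pump flow into the cap end, so the net volume the pump must supply per unit advance equals the rod cross-section area.
Rod cross-section A_rod = π/4 × (39.0 mm)² = 1195 mm^2
v = Q_pump / A_rod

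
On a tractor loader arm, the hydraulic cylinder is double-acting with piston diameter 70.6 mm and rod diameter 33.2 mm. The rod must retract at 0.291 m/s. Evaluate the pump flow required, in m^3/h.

Rod-side annular area A_ann = π/4 × (70.6² − 33.2²) = 3049 mm^2
Q = A × v

Q ≈ 3.19 m^3/h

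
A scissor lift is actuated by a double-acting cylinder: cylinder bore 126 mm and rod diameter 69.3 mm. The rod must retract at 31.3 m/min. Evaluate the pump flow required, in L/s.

Rod-side annular area A_ann = π/4 × (126² − 69.3²) = 8697 mm^2
Q = A × v

Q ≈ 4.54 L/s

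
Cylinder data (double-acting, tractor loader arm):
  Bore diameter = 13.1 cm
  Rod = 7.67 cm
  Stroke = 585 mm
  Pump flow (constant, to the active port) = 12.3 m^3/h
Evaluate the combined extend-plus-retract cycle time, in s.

Cap-side area A_cap = π/4 × (13.1 cm)² = 134.8 cm^2
Rod-side annular area A_ann = π/4 × (13.1² − 7.67²) = 88.58 cm^2
t_ext = A_cap·L/Q = 2.308 s
t_ret = A_ann·L/Q = 1.517 s
t_cycle = t_ext + t_ret

t ≈ 3.82 s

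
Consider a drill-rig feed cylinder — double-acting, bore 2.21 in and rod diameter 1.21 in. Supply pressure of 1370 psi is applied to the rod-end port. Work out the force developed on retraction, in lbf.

Rod-side annular area A_ann = π/4 × (2.21² − 1.21²) = 2.686 in^2
On retraction the pressure acts on the annular area (bore minus rod).
F = P × A_ann

F ≈ 3680 lbf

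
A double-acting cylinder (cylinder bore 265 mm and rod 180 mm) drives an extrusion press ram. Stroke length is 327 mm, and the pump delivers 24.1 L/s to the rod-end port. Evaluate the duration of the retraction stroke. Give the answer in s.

t ≈ 0.403 s

Rod-side annular area A_ann = π/4 × (265² − 180²) = 29710 mm^2
Swept volume V = A × L; t = V / Q = A·L / Q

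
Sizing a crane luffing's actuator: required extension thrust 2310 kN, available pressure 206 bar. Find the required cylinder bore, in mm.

D ≈ 378 mm

Extension force acts on the full piston face: F = P × (π/4)D².
D = √(4F / (πP)) = √(4 × 2310 kN / (π × 206 bar))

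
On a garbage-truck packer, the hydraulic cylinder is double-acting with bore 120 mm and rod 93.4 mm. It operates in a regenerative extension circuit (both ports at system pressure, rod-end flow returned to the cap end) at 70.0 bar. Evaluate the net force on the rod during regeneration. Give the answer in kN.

With equal pressure on both faces, forces on the annular region cancel; the net push is pressure × rod cross-section.
Rod cross-section A_rod = π/4 × (93.4 mm)² = 6851 mm^2
F = P × A_rod

F ≈ 48.0 kN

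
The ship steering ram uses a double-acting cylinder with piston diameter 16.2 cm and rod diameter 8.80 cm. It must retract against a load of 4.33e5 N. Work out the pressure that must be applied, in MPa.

Rod-side annular area A_ann = π/4 × (16.2² − 8.80²) = 145.3 cm^2
Retraction: pressure acts on the annular area.
P = F / A = 4.33e5 N / A

P ≈ 29.8 MPa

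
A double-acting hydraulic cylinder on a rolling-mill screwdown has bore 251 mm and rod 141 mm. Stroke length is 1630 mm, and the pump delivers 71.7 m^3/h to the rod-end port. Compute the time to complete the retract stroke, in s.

t ≈ 2.77 s

Rod-side annular area A_ann = π/4 × (251² − 141²) = 33870 mm^2
Swept volume V = A × L; t = V / Q = A·L / Q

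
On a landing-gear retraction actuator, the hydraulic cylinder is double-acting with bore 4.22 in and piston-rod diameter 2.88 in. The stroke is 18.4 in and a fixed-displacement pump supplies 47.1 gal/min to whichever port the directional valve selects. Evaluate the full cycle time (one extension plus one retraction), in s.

Cap-side area A_cap = π/4 × (4.22 in)² = 13.99 in^2
Rod-side annular area A_ann = π/4 × (4.22² − 2.88²) = 7.472 in^2
t_ext = A_cap·L/Q = 1.419 s
t_ret = A_ann·L/Q = 0.7582 s
t_cycle = t_ext + t_ret

t ≈ 2.18 s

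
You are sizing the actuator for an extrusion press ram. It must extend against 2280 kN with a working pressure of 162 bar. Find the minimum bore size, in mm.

Extension force acts on the full piston face: F = P × (π/4)D².
D = √(4F / (πP)) = √(4 × 2280 kN / (π × 162 bar))

D ≈ 423 mm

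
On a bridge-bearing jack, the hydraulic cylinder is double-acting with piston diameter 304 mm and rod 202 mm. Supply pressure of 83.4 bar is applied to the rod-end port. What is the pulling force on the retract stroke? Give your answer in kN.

Rod-side annular area A_ann = π/4 × (304² − 202²) = 40540 mm^2
On retraction the pressure acts on the annular area (bore minus rod).
F = P × A_ann

F ≈ 338 kN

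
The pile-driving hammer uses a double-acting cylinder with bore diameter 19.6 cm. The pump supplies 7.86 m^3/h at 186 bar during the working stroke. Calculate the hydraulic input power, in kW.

W ≈ 40.6 kW

Hydraulic power = P × Q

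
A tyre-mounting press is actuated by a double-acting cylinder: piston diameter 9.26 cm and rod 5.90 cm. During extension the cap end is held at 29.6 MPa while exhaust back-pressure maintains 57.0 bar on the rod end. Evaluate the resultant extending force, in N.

F ≈ 1.77e5 N

Cap-side area A_cap = π/4 × (9.26 cm)² = 67.35 cm^2
Rod-side annular area A_ann = π/4 × (9.26² − 5.90²) = 40.01 cm^2
Net thrust = P_cap·A_cap − P_rod·A_ann = 1.993e5 N − 22800 N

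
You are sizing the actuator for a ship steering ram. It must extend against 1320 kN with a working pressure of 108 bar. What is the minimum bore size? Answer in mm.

Extension force acts on the full piston face: F = P × (π/4)D².
D = √(4F / (πP)) = √(4 × 1320 kN / (π × 108 bar))

D ≈ 394 mm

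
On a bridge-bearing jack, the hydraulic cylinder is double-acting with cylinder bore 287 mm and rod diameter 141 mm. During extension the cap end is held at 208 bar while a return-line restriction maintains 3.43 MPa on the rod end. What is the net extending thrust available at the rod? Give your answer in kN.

Cap-side area A_cap = π/4 × (287 mm)² = 64690 mm^2
Rod-side annular area A_ann = π/4 × (287² − 141²) = 49080 mm^2
Net thrust = P_cap·A_cap − P_rod·A_ann = 1346 kN − 168.3 kN

F ≈ 1180 kN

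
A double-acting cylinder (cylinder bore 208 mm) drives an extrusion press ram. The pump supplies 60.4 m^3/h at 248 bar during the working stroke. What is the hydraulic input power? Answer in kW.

Hydraulic power = P × Q

W ≈ 416 kW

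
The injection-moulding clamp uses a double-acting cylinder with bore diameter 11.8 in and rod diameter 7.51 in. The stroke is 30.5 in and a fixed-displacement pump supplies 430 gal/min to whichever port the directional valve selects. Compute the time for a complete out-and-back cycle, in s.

Cap-side area A_cap = π/4 × (11.8 in)² = 109.4 in^2
Rod-side annular area A_ann = π/4 × (11.8² − 7.51²) = 65.06 in^2
t_ext = A_cap·L/Q = 2.015 s
t_ret = A_ann·L/Q = 1.199 s
t_cycle = t_ext + t_ret

t ≈ 3.21 s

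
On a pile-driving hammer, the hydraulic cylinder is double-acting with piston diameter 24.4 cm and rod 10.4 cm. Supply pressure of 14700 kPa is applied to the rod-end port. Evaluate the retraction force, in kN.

Rod-side annular area A_ann = π/4 × (24.4² − 10.4²) = 382.6 cm^2
On retraction the pressure acts on the annular area (bore minus rod).
F = P × A_ann

F ≈ 562 kN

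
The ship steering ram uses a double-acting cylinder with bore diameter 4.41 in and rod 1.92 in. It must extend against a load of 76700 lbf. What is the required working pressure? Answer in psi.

P ≈ 5020 psi

Cap-side area A_cap = π/4 × (4.41 in)² = 15.27 in^2
P = F / A = 76700 lbf / A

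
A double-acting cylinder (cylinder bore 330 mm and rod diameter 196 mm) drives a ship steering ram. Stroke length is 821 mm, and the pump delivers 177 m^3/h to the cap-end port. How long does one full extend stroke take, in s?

Cap-side area A_cap = π/4 × (330 mm)² = 85530 mm^2
Swept volume V = A × L; t = V / Q = A·L / Q

t ≈ 1.43 s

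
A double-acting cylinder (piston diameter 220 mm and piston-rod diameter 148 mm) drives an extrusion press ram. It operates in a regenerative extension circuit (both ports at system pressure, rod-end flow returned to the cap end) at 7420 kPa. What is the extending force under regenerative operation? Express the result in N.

F ≈ 1.28e5 N

With equal pressure on both faces, forces on the annular region cancel; the net push is pressure × rod cross-section.
Rod cross-section A_rod = π/4 × (148 mm)² = 17200 mm^2
F = P × A_rod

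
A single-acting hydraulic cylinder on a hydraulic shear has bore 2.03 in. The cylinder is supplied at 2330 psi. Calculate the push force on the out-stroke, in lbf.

F ≈ 7540 lbf

Cap-side area A_cap = π/4 × (2.03 in)² = 3.237 in^2
F = P × A_cap = 2330 psi × A_cap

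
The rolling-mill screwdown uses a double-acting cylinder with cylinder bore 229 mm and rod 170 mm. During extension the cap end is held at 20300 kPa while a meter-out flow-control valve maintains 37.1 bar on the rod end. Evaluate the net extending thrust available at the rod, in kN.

Cap-side area A_cap = π/4 × (229 mm)² = 41190 mm^2
Rod-side annular area A_ann = π/4 × (229² − 170²) = 18490 mm^2
Net thrust = P_cap·A_cap − P_rod·A_ann = 836.1 kN − 68.59 kN

F ≈ 768 kN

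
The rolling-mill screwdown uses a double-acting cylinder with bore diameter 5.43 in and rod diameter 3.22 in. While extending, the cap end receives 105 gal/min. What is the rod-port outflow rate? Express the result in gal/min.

Cap-side area A_cap = π/4 × (5.43 in)² = 23.16 in^2
Rod-side annular area A_ann = π/4 × (5.43² − 3.22²) = 15.01 in^2
Piston speed v = Q_in/A_cap; rod-end outflow Q_out = v × A_ann = Q_in × A_ann/A_cap.

Q_out ≈ 68.1 gal/min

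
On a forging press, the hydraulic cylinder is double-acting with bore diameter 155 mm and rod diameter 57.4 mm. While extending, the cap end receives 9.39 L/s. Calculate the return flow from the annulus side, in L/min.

Q_out ≈ 486 L/min

Cap-side area A_cap = π/4 × (155 mm)² = 18870 mm^2
Rod-side annular area A_ann = π/4 × (155² − 57.4²) = 16280 mm^2
Piston speed v = Q_in/A_cap; rod-end outflow Q_out = v × A_ann = Q_in × A_ann/A_cap.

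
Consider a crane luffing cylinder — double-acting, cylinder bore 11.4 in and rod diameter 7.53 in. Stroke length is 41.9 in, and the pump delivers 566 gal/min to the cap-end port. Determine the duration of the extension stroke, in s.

t ≈ 1.96 s

Cap-side area A_cap = π/4 × (11.4 in)² = 102.1 in^2
Swept volume V = A × L; t = V / Q = A·L / Q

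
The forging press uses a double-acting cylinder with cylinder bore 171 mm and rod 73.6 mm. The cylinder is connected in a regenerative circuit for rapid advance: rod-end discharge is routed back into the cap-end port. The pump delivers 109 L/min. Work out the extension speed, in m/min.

In regeneration the rod-end outflow joins the pump flow into the cap end, so the net volume the pump must supply per unit advance equals the rod cross-section area.
Rod cross-section A_rod = π/4 × (73.6 mm)² = 4254 mm^2
v = Q_pump / A_rod

v ≈ 25.6 m/min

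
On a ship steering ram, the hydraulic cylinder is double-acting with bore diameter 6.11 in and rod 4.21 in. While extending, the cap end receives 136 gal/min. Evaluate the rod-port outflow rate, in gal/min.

Q_out ≈ 71.4 gal/min

Cap-side area A_cap = π/4 × (6.11 in)² = 29.32 in^2
Rod-side annular area A_ann = π/4 × (6.11² − 4.21²) = 15.40 in^2
Piston speed v = Q_in/A_cap; rod-end outflow Q_out = v × A_ann = Q_in × A_ann/A_cap.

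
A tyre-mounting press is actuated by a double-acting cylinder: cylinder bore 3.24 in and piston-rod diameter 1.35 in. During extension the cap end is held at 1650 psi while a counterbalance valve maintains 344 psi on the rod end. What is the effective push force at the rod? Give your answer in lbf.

F ≈ 11300 lbf

Cap-side area A_cap = π/4 × (3.24 in)² = 8.245 in^2
Rod-side annular area A_ann = π/4 × (3.24² − 1.35²) = 6.813 in^2
Net thrust = P_cap·A_cap − P_rod·A_ann = 13600 lbf − 2344 lbf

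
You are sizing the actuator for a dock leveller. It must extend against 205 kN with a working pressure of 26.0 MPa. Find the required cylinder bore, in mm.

D ≈ 100 mm

Extension force acts on the full piston face: F = P × (π/4)D².
D = √(4F / (πP)) = √(4 × 205 kN / (π × 26.0 MPa))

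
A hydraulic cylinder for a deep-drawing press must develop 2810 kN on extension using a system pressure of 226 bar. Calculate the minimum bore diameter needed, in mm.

D ≈ 398 mm

Extension force acts on the full piston face: F = P × (π/4)D².
D = √(4F / (πP)) = √(4 × 2810 kN / (π × 226 bar))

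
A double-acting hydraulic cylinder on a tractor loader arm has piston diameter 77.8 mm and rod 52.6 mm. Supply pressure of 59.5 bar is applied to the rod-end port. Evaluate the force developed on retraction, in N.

Rod-side annular area A_ann = π/4 × (77.8² − 52.6²) = 2581 mm^2
On retraction the pressure acts on the annular area (bore minus rod).
F = P × A_ann

F ≈ 15400 N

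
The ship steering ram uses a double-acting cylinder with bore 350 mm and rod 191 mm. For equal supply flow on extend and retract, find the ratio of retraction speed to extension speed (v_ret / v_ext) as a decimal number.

Cap-side area A_cap = π/4 × (350 mm)² = 96210 mm^2
Rod-side annular area A_ann = π/4 × (350² − 191²) = 67560 mm^2
For equal Q, v ∝ 1/A, so v_ret/v_ext = A_cap/A_ann.

v_ret/v_ext ≈ 1.42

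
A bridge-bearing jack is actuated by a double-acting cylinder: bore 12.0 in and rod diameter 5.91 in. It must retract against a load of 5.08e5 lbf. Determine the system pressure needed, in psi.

Rod-side annular area A_ann = π/4 × (12.0² − 5.91²) = 85.66 in^2
Retraction: pressure acts on the annular area.
P = F / A = 5.08e5 lbf / A

P ≈ 5930 psi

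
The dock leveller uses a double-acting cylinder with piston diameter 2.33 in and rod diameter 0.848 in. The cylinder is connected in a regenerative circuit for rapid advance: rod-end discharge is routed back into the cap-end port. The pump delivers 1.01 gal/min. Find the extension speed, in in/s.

In regeneration the rod-end outflow joins the pump flow into the cap end, so the net volume the pump must supply per unit advance equals the rod cross-section area.
Rod cross-section A_rod = π/4 × (0.848 in)² = 0.5648 in^2
v = Q_pump / A_rod

v ≈ 6.88 in/s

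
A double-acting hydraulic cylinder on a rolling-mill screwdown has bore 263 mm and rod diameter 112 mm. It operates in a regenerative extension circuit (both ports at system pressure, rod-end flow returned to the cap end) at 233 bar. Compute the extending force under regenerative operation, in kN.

F ≈ 230 kN

With equal pressure on both faces, forces on the annular region cancel; the net push is pressure × rod cross-section.
Rod cross-section A_rod = π/4 × (112 mm)² = 9852 mm^2
F = P × A_rod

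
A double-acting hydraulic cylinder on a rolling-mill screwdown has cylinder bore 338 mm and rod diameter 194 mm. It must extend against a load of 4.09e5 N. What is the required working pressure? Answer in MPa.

P ≈ 4.56 MPa

Cap-side area A_cap = π/4 × (338 mm)² = 89730 mm^2
P = F / A = 4.09e5 N / A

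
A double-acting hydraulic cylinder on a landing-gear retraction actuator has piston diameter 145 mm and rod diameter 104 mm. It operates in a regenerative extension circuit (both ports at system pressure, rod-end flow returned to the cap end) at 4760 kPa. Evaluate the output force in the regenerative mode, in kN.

F ≈ 40.4 kN

With equal pressure on both faces, forces on the annular region cancel; the net push is pressure × rod cross-section.
Rod cross-section A_rod = π/4 × (104 mm)² = 8495 mm^2
F = P × A_rod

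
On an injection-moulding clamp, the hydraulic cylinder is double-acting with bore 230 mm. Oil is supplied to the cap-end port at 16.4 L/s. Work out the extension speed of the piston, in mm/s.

Cap-side area A_cap = π/4 × (230 mm)² = 41550 mm^2
v = Q / A

v ≈ 395 mm/s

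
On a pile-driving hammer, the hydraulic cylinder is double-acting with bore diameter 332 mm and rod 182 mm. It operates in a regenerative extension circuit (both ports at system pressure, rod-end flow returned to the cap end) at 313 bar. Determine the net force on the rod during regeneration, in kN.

F ≈ 814 kN

With equal pressure on both faces, forces on the annular region cancel; the net push is pressure × rod cross-section.
Rod cross-section A_rod = π/4 × (182 mm)² = 26020 mm^2
F = P × A_rod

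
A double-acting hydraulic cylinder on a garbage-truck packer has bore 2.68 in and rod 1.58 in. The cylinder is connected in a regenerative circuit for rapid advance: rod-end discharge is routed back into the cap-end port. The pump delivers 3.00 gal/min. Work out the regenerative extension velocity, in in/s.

v ≈ 5.89 in/s

In regeneration the rod-end outflow joins the pump flow into the cap end, so the net volume the pump must supply per unit advance equals the rod cross-section area.
Rod cross-section A_rod = π/4 × (1.58 in)² = 1.961 in^2
v = Q_pump / A_rod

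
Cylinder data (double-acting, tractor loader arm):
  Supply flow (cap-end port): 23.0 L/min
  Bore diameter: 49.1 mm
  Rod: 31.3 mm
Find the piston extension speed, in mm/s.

Cap-side area A_cap = π/4 × (49.1 mm)² = 1893 mm^2
v = Q / A

v ≈ 202 mm/s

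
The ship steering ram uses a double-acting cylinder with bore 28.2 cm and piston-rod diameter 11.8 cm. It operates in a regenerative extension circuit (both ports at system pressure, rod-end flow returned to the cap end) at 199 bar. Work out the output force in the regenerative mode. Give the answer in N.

With equal pressure on both faces, forces on the annular region cancel; the net push is pressure × rod cross-section.
Rod cross-section A_rod = π/4 × (11.8 cm)² = 109.4 cm^2
F = P × A_rod

F ≈ 2.18e5 N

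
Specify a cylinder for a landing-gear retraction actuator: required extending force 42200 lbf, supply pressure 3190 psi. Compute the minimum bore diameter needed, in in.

Extension force acts on the full piston face: F = P × (π/4)D².
D = √(4F / (πP)) = √(4 × 42200 lbf / (π × 3190 psi))

D ≈ 4.10 in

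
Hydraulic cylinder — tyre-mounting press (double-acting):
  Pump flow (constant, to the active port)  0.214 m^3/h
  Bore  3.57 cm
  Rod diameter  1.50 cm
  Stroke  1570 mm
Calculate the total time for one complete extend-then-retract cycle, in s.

Cap-side area A_cap = π/4 × (3.57 cm)² = 10.01 cm^2
Rod-side annular area A_ann = π/4 × (3.57² − 1.50²) = 8.243 cm^2
t_ext = A_cap·L/Q = 26.44 s
t_ret = A_ann·L/Q = 21.77 s
t_cycle = t_ext + t_ret

t ≈ 48.2 s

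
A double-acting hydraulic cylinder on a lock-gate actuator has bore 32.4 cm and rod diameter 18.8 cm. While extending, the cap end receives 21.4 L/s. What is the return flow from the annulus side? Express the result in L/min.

Q_out ≈ 852 L/min

Cap-side area A_cap = π/4 × (32.4 cm)² = 824.5 cm^2
Rod-side annular area A_ann = π/4 × (32.4² − 18.8²) = 546.9 cm^2
Piston speed v = Q_in/A_cap; rod-end outflow Q_out = v × A_ann = Q_in × A_ann/A_cap.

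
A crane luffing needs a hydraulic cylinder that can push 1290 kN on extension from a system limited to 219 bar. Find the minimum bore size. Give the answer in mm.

D ≈ 274 mm

Extension force acts on the full piston face: F = P × (π/4)D².
D = √(4F / (πP)) = √(4 × 1290 kN / (π × 219 bar))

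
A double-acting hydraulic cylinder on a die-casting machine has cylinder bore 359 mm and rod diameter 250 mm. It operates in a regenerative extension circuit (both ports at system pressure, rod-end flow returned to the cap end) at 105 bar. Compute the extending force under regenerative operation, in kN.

With equal pressure on both faces, forces on the annular region cancel; the net push is pressure × rod cross-section.
Rod cross-section A_rod = π/4 × (250 mm)² = 49090 mm^2
F = P × A_rod

F ≈ 515 kN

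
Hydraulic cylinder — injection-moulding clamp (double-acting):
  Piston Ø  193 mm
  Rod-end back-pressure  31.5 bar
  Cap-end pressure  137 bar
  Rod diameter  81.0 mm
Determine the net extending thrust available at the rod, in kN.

F ≈ 325 kN

Cap-side area A_cap = π/4 × (193 mm)² = 29260 mm^2
Rod-side annular area A_ann = π/4 × (193² − 81.0²) = 24100 mm^2
Net thrust = P_cap·A_cap − P_rod·A_ann = 400.8 kN − 75.92 kN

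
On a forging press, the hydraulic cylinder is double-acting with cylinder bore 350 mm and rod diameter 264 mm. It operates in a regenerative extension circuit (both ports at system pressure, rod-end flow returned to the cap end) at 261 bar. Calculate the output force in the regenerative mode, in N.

With equal pressure on both faces, forces on the annular region cancel; the net push is pressure × rod cross-section.
Rod cross-section A_rod = π/4 × (264 mm)² = 54740 mm^2
F = P × A_rod

F ≈ 1.43e6 N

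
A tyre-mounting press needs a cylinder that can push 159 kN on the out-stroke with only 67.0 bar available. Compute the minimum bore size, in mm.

D ≈ 174 mm

Extension force acts on the full piston face: F = P × (π/4)D².
D = √(4F / (πP)) = √(4 × 159 kN / (π × 67.0 bar))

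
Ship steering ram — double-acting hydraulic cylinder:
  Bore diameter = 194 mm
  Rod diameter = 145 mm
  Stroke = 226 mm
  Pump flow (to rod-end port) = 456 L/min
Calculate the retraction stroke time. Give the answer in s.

Rod-side annular area A_ann = π/4 × (194² − 145²) = 13050 mm^2
Swept volume V = A × L; t = V / Q = A·L / Q

t ≈ 0.388 s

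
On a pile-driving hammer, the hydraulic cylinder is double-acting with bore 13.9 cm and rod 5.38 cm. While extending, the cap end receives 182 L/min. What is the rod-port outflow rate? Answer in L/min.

Q_out ≈ 155 L/min

Cap-side area A_cap = π/4 × (13.9 cm)² = 151.7 cm^2
Rod-side annular area A_ann = π/4 × (13.9² − 5.38²) = 129.0 cm^2
Piston speed v = Q_in/A_cap; rod-end outflow Q_out = v × A_ann = Q_in × A_ann/A_cap.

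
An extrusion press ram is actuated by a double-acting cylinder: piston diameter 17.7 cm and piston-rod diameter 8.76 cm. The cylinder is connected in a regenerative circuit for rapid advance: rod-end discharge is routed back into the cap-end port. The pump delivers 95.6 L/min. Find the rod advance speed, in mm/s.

In regeneration the rod-end outflow joins the pump flow into the cap end, so the net volume the pump must supply per unit advance equals the rod cross-section area.
Rod cross-section A_rod = π/4 × (8.76 cm)² = 60.27 cm^2
v = Q_pump / A_rod

v ≈ 264 mm/s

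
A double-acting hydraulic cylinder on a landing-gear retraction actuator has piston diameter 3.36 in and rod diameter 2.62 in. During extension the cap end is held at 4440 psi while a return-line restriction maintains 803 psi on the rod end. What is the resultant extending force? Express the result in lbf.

F ≈ 36600 lbf

Cap-side area A_cap = π/4 × (3.36 in)² = 8.867 in^2
Rod-side annular area A_ann = π/4 × (3.36² − 2.62²) = 3.476 in^2
Net thrust = P_cap·A_cap − P_rod·A_ann = 39370 lbf − 2791 lbf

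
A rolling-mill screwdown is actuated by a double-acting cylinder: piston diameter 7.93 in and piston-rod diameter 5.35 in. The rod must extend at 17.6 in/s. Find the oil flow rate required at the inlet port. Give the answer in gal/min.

Cap-side area A_cap = π/4 × (7.93 in)² = 49.39 in^2
Q = A × v

Q ≈ 226 gal/min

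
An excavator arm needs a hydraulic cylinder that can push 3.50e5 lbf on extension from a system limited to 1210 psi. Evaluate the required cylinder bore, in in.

Extension force acts on the full piston face: F = P × (π/4)D².
D = √(4F / (πP)) = √(4 × 3.50e5 lbf / (π × 1210 psi))

D ≈ 19.2 in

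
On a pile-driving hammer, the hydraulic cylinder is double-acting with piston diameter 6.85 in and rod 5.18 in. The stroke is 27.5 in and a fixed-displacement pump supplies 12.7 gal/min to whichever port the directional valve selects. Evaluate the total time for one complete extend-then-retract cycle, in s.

Cap-side area A_cap = π/4 × (6.85 in)² = 36.85 in^2
Rod-side annular area A_ann = π/4 × (6.85² − 5.18²) = 15.78 in^2
t_ext = A_cap·L/Q = 20.73 s
t_ret = A_ann·L/Q = 8.874 s
t_cycle = t_ext + t_ret

t ≈ 29.6 s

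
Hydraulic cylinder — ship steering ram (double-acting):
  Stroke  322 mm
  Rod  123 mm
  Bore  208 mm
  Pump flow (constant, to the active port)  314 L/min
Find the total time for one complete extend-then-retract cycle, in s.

Cap-side area A_cap = π/4 × (208 mm)² = 33980 mm^2
Rod-side annular area A_ann = π/4 × (208² − 123²) = 22100 mm^2
t_ext = A_cap·L/Q = 2.091 s
t_ret = A_ann·L/Q = 1.360 s
t_cycle = t_ext + t_ret

t ≈ 3.45 s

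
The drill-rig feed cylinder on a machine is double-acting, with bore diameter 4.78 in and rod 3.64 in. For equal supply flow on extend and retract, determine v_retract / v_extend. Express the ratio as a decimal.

Cap-side area A_cap = π/4 × (4.78 in)² = 17.95 in^2
Rod-side annular area A_ann = π/4 × (4.78² − 3.64²) = 7.539 in^2
For equal Q, v ∝ 1/A, so v_ret/v_ext = A_cap/A_ann.

v_ret/v_ext ≈ 2.38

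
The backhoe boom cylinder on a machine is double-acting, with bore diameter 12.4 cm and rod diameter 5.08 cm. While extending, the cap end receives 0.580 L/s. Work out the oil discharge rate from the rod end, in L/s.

Q_out ≈ 0.483 L/s

Cap-side area A_cap = π/4 × (12.4 cm)² = 120.8 cm^2
Rod-side annular area A_ann = π/4 × (12.4² − 5.08²) = 100.5 cm^2
Piston speed v = Q_in/A_cap; rod-end outflow Q_out = v × A_ann = Q_in × A_ann/A_cap.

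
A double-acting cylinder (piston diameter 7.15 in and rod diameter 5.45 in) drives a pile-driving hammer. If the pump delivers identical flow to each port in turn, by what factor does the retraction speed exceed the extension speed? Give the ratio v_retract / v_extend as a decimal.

Cap-side area A_cap = π/4 × (7.15 in)² = 40.15 in^2
Rod-side annular area A_ann = π/4 × (7.15² − 5.45²) = 16.82 in^2
For equal Q, v ∝ 1/A, so v_ret/v_ext = A_cap/A_ann.

v_ret/v_ext ≈ 2.39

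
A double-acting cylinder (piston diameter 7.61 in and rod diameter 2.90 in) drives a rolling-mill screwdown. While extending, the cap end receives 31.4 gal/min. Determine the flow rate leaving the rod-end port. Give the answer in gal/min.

Q_out ≈ 26.8 gal/min

Cap-side area A_cap = π/4 × (7.61 in)² = 45.48 in^2
Rod-side annular area A_ann = π/4 × (7.61² − 2.90²) = 38.88 in^2
Piston speed v = Q_in/A_cap; rod-end outflow Q_out = v × A_ann = Q_in × A_ann/A_cap.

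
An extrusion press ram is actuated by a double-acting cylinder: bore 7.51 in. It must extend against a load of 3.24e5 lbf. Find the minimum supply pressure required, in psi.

Cap-side area A_cap = π/4 × (7.51 in)² = 44.30 in^2
P = F / A = 3.24e5 lbf / A

P ≈ 7310 psi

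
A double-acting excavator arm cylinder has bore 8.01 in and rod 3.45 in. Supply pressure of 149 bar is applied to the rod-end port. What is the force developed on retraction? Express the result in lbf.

Rod-side annular area A_ann = π/4 × (8.01² − 3.45²) = 41.04 in^2
On retraction the pressure acts on the annular area (bore minus rod).
F = P × A_ann

F ≈ 88700 lbf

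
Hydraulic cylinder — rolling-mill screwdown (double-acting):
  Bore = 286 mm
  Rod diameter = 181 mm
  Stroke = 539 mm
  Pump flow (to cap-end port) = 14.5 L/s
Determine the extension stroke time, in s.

Cap-side area A_cap = π/4 × (286 mm)² = 64240 mm^2
Swept volume V = A × L; t = V / Q = A·L / Q

t ≈ 2.39 s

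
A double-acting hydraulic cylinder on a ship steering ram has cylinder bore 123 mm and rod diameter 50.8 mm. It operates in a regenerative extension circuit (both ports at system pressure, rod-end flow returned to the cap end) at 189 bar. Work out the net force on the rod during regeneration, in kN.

With equal pressure on both faces, forces on the annular region cancel; the net push is pressure × rod cross-section.
Rod cross-section A_rod = π/4 × (50.8 mm)² = 2027 mm^2
F = P × A_rod

F ≈ 38.3 kN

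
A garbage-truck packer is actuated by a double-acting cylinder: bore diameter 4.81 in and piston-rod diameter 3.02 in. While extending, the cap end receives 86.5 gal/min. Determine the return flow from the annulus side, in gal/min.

Cap-side area A_cap = π/4 × (4.81 in)² = 18.17 in^2
Rod-side annular area A_ann = π/4 × (4.81² − 3.02²) = 11.01 in^2
Piston speed v = Q_in/A_cap; rod-end outflow Q_out = v × A_ann = Q_in × A_ann/A_cap.

Q_out ≈ 52.4 gal/min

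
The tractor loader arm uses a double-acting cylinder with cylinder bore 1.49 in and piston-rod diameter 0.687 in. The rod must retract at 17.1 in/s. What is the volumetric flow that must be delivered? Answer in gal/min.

Rod-side annular area A_ann = π/4 × (1.49² − 0.687²) = 1.373 in^2
Q = A × v

Q ≈ 6.10 gal/min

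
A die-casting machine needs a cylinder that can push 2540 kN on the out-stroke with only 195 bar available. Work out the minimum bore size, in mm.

Extension force acts on the full piston face: F = P × (π/4)D².
D = √(4F / (πP)) = √(4 × 2540 kN / (π × 195 bar))

D ≈ 407 mm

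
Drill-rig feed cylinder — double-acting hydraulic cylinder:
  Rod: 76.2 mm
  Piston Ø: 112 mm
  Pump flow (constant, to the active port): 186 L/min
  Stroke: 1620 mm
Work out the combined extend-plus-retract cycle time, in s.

Cap-side area A_cap = π/4 × (112 mm)² = 9852 mm^2
Rod-side annular area A_ann = π/4 × (112² − 76.2²) = 5292 mm^2
t_ext = A_cap·L/Q = 5.148 s
t_ret = A_ann·L/Q = 2.765 s
t_cycle = t_ext + t_ret

t ≈ 7.91 s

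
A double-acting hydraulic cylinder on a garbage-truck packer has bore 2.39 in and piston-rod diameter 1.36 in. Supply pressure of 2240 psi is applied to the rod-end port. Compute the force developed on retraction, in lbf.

F ≈ 6800 lbf

Rod-side annular area A_ann = π/4 × (2.39² − 1.36²) = 3.034 in^2
On retraction the pressure acts on the annular area (bore minus rod).
F = P × A_ann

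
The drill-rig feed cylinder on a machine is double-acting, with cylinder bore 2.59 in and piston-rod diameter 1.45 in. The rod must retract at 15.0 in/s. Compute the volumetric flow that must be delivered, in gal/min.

Q ≈ 14.1 gal/min

Rod-side annular area A_ann = π/4 × (2.59² − 1.45²) = 3.617 in^2
Q = A × v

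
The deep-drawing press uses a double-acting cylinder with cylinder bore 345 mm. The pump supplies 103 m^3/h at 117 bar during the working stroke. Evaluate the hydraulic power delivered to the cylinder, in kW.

W ≈ 335 kW

Hydraulic power = P × Q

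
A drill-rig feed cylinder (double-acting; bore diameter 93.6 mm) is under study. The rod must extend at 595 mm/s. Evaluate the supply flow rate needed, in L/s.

Cap-side area A_cap = π/4 × (93.6 mm)² = 6881 mm^2
Q = A × v

Q ≈ 4.09 L/s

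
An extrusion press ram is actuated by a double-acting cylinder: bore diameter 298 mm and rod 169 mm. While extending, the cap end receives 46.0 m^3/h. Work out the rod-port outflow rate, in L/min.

Q_out ≈ 520 L/min

Cap-side area A_cap = π/4 × (298 mm)² = 69750 mm^2
Rod-side annular area A_ann = π/4 × (298² − 169²) = 47310 mm^2
Piston speed v = Q_in/A_cap; rod-end outflow Q_out = v × A_ann = Q_in × A_ann/A_cap.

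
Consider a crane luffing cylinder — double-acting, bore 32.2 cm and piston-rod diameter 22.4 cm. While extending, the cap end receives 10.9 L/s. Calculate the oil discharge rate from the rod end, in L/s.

Q_out ≈ 5.63 L/s

Cap-side area A_cap = π/4 × (32.2 cm)² = 814.3 cm^2
Rod-side annular area A_ann = π/4 × (32.2² − 22.4²) = 420.3 cm^2
Piston speed v = Q_in/A_cap; rod-end outflow Q_out = v × A_ann = Q_in × A_ann/A_cap.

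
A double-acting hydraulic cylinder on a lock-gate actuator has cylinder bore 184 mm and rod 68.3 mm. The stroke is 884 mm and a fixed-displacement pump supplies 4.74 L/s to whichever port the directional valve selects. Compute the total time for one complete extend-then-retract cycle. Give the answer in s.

t ≈ 9.23 s

Cap-side area A_cap = π/4 × (184 mm)² = 26590 mm^2
Rod-side annular area A_ann = π/4 × (184² − 68.3²) = 22930 mm^2
t_ext = A_cap·L/Q = 4.959 s
t_ret = A_ann·L/Q = 4.276 s
t_cycle = t_ext + t_ret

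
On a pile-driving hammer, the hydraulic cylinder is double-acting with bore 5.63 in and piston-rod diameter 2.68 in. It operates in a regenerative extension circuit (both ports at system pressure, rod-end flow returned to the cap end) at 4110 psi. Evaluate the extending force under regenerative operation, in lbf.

F ≈ 23200 lbf

With equal pressure on both faces, forces on the annular region cancel; the net push is pressure × rod cross-section.
Rod cross-section A_rod = π/4 × (2.68 in)² = 5.641 in^2
F = P × A_rod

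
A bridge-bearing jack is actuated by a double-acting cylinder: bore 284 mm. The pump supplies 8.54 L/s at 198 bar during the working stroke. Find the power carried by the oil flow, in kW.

W ≈ 169 kW

Hydraulic power = P × Q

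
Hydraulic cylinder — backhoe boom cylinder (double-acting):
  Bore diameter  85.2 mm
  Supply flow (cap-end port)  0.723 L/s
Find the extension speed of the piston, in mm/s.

Cap-side area A_cap = π/4 × (85.2 mm)² = 5701 mm^2
v = Q / A

v ≈ 127 mm/s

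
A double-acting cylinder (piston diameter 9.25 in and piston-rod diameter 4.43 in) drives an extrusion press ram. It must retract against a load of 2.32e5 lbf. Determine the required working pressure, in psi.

P ≈ 4480 psi

Rod-side annular area A_ann = π/4 × (9.25² − 4.43²) = 51.79 in^2
Retraction: pressure acts on the annular area.
P = F / A = 2.32e5 lbf / A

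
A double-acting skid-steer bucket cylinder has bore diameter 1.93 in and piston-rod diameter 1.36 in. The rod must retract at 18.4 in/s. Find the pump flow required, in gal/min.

Q ≈ 7.04 gal/min

Rod-side annular area A_ann = π/4 × (1.93² − 1.36²) = 1.473 in^2
Q = A × v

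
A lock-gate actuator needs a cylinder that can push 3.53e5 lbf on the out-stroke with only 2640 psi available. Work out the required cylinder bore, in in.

D ≈ 13.0 in

Extension force acts on the full piston face: F = P × (π/4)D².
D = √(4F / (πP)) = √(4 × 3.53e5 lbf / (π × 2640 psi))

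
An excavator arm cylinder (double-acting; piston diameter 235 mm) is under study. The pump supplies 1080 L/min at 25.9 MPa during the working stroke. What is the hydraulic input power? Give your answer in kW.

W ≈ 466 kW

Hydraulic power = P × Q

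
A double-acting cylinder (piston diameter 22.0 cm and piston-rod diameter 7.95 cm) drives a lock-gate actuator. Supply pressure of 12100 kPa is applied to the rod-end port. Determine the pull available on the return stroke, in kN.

F ≈ 400 kN

Rod-side annular area A_ann = π/4 × (22.0² − 7.95²) = 330.5 cm^2
On retraction the pressure acts on the annular area (bore minus rod).
F = P × A_ann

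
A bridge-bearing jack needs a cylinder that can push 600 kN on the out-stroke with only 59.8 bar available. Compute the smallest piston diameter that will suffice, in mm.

Extension force acts on the full piston face: F = P × (π/4)D².
D = √(4F / (πP)) = √(4 × 600 kN / (π × 59.8 bar))

D ≈ 357 mm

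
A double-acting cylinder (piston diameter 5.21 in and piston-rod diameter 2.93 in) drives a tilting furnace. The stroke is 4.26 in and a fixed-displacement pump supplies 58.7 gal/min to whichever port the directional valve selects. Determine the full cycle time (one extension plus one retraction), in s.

Cap-side area A_cap = π/4 × (5.21 in)² = 21.32 in^2
Rod-side annular area A_ann = π/4 × (5.21² − 2.93²) = 14.58 in^2
t_ext = A_cap·L/Q = 0.4019 s
t_ret = A_ann·L/Q = 0.2748 s
t_cycle = t_ext + t_ret

t ≈ 0.677 s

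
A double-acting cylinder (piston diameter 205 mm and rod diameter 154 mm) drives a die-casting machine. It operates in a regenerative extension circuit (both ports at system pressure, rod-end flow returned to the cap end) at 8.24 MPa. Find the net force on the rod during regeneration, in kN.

With equal pressure on both faces, forces on the annular region cancel; the net push is pressure × rod cross-section.
Rod cross-section A_rod = π/4 × (154 mm)² = 18630 mm^2
F = P × A_rod

F ≈ 153 kN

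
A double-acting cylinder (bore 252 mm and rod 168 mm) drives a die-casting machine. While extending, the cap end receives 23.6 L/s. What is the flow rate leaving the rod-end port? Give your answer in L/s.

Cap-side area A_cap = π/4 × (252 mm)² = 49880 mm^2
Rod-side annular area A_ann = π/4 × (252² − 168²) = 27710 mm^2
Piston speed v = Q_in/A_cap; rod-end outflow Q_out = v × A_ann = Q_in × A_ann/A_cap.

Q_out ≈ 13.1 L/s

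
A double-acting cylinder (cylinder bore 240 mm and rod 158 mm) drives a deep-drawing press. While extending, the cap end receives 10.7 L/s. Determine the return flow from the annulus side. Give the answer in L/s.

Cap-side area A_cap = π/4 × (240 mm)² = 45240 mm^2
Rod-side annular area A_ann = π/4 × (240² − 158²) = 25630 mm^2
Piston speed v = Q_in/A_cap; rod-end outflow Q_out = v × A_ann = Q_in × A_ann/A_cap.

Q_out ≈ 6.06 L/s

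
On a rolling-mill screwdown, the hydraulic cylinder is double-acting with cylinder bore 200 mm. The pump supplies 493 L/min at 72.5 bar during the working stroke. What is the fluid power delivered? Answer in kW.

W ≈ 59.6 kW

Hydraulic power = P × Q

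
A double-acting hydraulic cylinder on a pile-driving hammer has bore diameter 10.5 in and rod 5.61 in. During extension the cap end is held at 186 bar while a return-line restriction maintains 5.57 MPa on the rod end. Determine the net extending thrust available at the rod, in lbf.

F ≈ 1.84e5 lbf

Cap-side area A_cap = π/4 × (10.5 in)² = 86.59 in^2
Rod-side annular area A_ann = π/4 × (10.5² − 5.61²) = 61.87 in^2
Net thrust = P_cap·A_cap − P_rod·A_ann = 2.336e5 lbf − 49980 lbf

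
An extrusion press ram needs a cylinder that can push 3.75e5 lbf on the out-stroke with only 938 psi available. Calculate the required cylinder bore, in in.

Extension force acts on the full piston face: F = P × (π/4)D².
D = √(4F / (πP)) = √(4 × 3.75e5 lbf / (π × 938 psi))

D ≈ 22.6 in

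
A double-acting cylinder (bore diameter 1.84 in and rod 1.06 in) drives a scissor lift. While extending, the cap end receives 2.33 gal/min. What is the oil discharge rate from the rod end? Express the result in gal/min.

Q_out ≈ 1.56 gal/min

Cap-side area A_cap = π/4 × (1.84 in)² = 2.659 in^2
Rod-side annular area A_ann = π/4 × (1.84² − 1.06²) = 1.777 in^2
Piston speed v = Q_in/A_cap; rod-end outflow Q_out = v × A_ann = Q_in × A_ann/A_cap.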